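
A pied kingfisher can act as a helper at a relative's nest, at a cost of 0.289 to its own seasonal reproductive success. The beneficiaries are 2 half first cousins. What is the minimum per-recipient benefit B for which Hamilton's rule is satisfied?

2.312

r to a half first cousin = 1/16 (half first cousins share one grandparent — one path of length 4: r = (1/2)^4 = 1/16).
Hamilton's rule with n recipients of equal r: n·r·B > C, so B > C/(n·r) = 0.289/(2·0.0625) = 2.312.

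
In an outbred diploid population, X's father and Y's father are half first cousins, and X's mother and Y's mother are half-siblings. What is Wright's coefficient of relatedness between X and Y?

Independent pedigree routes through distinct common ancestors add.
X and Y are related in two ways: half second cousins through their fathers (r = 1/64) and half first cousins through their mothers (r = 1/16).
r = 1/64 + 1/16 = 5/64 = 0.078125.

0.078125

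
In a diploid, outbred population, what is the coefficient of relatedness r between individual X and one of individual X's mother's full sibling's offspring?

Each parent–offspring link contributes a factor of 1/2, and independent paths through distinct common ancestors add.
First cousins share one grandparent pair — two paths of length 4: r = 2·(1/2)^4 = 1/8.

0.125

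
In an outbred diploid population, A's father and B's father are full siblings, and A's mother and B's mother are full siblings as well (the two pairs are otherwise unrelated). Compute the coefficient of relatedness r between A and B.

With two independent routes of shared ancestry, r is the sum of the two contributions.
A and B are related in two ways: first cousins through their fathers (r = 1/8) and first cousins through their mothers (r = 1/8) — i.e. double first cousins.
r = 1/8 + 1/8 = 0.25.

0.25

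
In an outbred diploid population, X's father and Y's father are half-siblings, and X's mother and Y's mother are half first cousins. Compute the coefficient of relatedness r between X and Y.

0.078125

Wright's path rule: contributions from independent ancestry routes add.
X and Y are related in two ways: half first cousins through their fathers (r = 1/16) and half second cousins through their mothers (r = 1/64).
r = 1/16 + 1/64 = 5/64 = 0.078125.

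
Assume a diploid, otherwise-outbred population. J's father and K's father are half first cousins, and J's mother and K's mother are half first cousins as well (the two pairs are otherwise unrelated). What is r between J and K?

0.03125

Wright's path rule: contributions from independent ancestry routes add.
J and K are related in two ways: half second cousins through their fathers (r = 1/64) and half second cousins through their mothers (r = 1/64).
r = 1/64 + 1/64 = 1/32 = 0.03125.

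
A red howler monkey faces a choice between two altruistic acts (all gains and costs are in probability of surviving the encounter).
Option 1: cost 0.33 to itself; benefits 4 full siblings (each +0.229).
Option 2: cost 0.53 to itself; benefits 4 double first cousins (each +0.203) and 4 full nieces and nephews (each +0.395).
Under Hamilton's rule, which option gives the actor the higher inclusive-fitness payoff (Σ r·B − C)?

Option 1

Option 1: r to a full sibling = 0.5.
Option 1: Σ r·B − C = (4·0.5·0.229) − 0.33 = 0.128.
Option 2: r to a double first cousin = 0.25.
Option 2: r to a full niece or nephew = 0.25.
Option 2: Σ r·B − C = (4·0.25·0.203 + 4·0.25·0.395) − 0.53 = 0.068.
Option 1 has the higher net inclusive-fitness payoff.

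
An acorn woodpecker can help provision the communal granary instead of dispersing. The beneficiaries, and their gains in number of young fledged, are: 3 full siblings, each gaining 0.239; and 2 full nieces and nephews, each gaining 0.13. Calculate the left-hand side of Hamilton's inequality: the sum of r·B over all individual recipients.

r to a full sibling = 0.5 (full sibs share both parents — two paths of length 2: r = 2·(1/2)^2 = 1/2).
r to a full niece or nephew = 0.25 (full aunt/uncle↔niece/nephew: two paths of length 3 through the shared grandparent pair: r = 2·(1/2)^3 = 1/4).
Summing one r·B term per recipient: 3·0.5·0.239 + 2·0.25·0.13 = 0.4235.

0.4235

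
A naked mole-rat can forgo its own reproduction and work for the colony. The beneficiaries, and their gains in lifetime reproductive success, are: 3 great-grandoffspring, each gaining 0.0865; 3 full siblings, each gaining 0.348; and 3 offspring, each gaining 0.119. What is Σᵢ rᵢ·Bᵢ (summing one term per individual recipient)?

0.7329375

r to a great-grandoffspring = 0.125 (three parent–offspring links: r = (1/2)^3 = 1/8).
r to a full sibling = 0.5 (full sibs share both parents — two paths of length 2: r = 2·(1/2)^2 = 1/2).
r to an offspring = 0.5 (one parent–offspring link: r = (1/2)^1 = 1/2).
Summing one r·B term per recipient: 3·0.125·0.0865 + 3·0.5·0.348 + 3·0.5·0.119 = 0.7329375.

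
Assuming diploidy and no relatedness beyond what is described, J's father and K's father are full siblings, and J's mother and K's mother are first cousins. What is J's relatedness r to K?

0.15625

Wright's path rule: contributions from independent ancestry routes add.
J and K are related in two ways: first cousins through their fathers (r = 1/8) and second cousins through their mothers (r = 1/32).
r = 1/8 + 1/32 = 5/32 = 0.15625.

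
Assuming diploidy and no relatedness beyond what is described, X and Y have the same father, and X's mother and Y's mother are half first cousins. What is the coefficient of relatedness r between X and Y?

0.265625

Independent pedigree routes through distinct common ancestors add.
X and Y are related in two ways: half-sibs through their shared father (r = 1/4) and half second cousins through their mothers (r = 1/64).
r = 1/4 + 1/64 = 0.265625.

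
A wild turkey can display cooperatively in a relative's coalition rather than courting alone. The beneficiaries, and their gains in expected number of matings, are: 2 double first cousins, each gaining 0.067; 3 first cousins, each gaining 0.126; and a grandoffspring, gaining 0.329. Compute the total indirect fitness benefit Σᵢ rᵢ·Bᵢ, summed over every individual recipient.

0.163

r to a double first cousin = 1/4 (double first cousins share both grandparent pairs — four paths of length 4: r = 4·(1/2)^4 = 1/4).
r to a first cousin = 0.125 (first cousins share one grandparent pair — two paths of length 4: r = 2·(1/2)^4 = 1/8).
r to a grandoffspring = 1/4 (two parent–offspring links: r = (1/2)^2 = 1/4).
Summing one r·B term per recipient: 2·0.25·0.067 + 3·0.125·0.126 + 1·0.25·0.329 = 0.163.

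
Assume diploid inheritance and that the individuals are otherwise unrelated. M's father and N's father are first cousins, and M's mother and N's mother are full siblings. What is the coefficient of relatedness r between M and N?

Wright's path rule: contributions from independent ancestry routes add.
M and N are related in two ways: second cousins through their fathers (r = 1/32) and first cousins through their mothers (r = 1/8).
r = 1/32 + 1/8 = 0.15625.

0.15625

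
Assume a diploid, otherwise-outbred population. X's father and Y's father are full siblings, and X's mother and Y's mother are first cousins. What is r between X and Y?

With two independent routes of shared ancestry, r is the sum of the two contributions.
X and Y are related in two ways: first cousins through their fathers (r = 1/8) and second cousins through their mothers (r = 1/32).
r = 1/8 + 1/32 = 0.15625.

0.15625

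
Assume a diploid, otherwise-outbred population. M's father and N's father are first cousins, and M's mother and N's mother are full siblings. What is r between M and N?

Independent pedigree routes through distinct common ancestors add.
M and N are related in two ways: second cousins through their fathers (r = 1/32) and first cousins through their mothers (r = 1/8).
r = 1/32 + 1/8 = 5/32 = 0.15625.

0.15625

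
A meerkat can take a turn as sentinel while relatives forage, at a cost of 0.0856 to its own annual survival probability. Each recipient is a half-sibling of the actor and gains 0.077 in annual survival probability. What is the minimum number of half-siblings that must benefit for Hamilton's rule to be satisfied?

r to a half-sibling = 0.25 (half-sibs share one parent — one path of length 2: r = (1/2)^2 = 1/4).
Hamilton's rule: n·r·B > C  ⇒  n > C/(r·B) = 0.0856/(0.25·0.077) = 4.447.
The smallest integer exceeding 4.447 is 5.

5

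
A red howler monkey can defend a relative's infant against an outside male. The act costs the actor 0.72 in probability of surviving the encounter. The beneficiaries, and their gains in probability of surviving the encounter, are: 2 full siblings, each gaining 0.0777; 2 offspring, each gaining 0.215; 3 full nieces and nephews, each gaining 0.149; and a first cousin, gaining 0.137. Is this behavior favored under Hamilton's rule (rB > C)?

No

Hamilton's rule: the trait is favored when the sum of r·B over every recipient exceeds the actor's cost C.
r to a full sibling = 1/2 (full sibs share both parents — two paths of length 2: r = 2·(1/2)^2 = 1/2).
r to an offspring = 0.5 (one parent–offspring link: r = (1/2)^1 = 1/2).
r to a full niece or nephew = 1/4 (full aunt/uncle↔niece/nephew: two paths of length 3 through the shared grandparent pair: r = 2·(1/2)^3 = 1/4).
r to a first cousin = 0.125 (first cousins share one grandparent pair — two paths of length 4: r = 2·(1/2)^4 = 1/8).
Summing one r·B term per recipient: 2·0.5·0.0777 + 2·0.5·0.215 + 3·0.25·0.149 + 1·0.125·0.137 = 0.421575.
0.421575 < 0.72: the indirect benefit is less than the cost.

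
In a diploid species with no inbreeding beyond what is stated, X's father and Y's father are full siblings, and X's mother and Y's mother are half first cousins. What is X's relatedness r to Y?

Relatedness sums over independent paths through distinct common ancestors.
X and Y are related in two ways: first cousins through their fathers (r = 1/8) and half second cousins through their mothers (r = 1/64).
r = 1/8 + 1/64 = 9/64 = 0.140625.

0.140625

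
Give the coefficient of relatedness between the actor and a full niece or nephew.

0.25

Full aunt/uncle↔niece/nephew: two paths of length 3 through the shared grandparent pair: r = 2·(1/2)^3 = 1/4.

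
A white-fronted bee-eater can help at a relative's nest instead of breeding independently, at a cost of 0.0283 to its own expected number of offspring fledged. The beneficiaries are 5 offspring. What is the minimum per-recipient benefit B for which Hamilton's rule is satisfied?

0.0113

r to an offspring = 0.5 (one parent–offspring link: r = (1/2)^1 = 1/2).
Hamilton's rule with n recipients of equal r: n·r·B > C, so B > C/(n·r) = 0.0283/(5·0.5) = 0.0113.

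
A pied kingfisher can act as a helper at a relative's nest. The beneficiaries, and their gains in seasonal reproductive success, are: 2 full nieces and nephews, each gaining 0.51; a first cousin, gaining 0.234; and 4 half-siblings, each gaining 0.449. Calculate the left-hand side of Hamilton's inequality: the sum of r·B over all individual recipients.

0.73325

r to a full niece or nephew = 1/4 (full aunt/uncle↔niece/nephew: two paths of length 3 through the shared grandparent pair: r = 2·(1/2)^3 = 1/4).
r to a first cousin = 0.125 (first cousins share one grandparent pair — two paths of length 4: r = 2·(1/2)^4 = 1/8).
r to a half-sibling = 1/4 (half-sibs share one parent — one path of length 2: r = (1/2)^2 = 1/4).
Summing one r·B term per recipient: 2·0.25·0.51 + 1·0.125·0.234 + 4·0.25·0.449 = 0.73325.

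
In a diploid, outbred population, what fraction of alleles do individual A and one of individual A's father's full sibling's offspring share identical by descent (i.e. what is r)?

Each parent–offspring link contributes a factor of 1/2, and independent paths through distinct common ancestors add.
First cousins share one grandparent pair — two paths of length 4: r = 2·(1/2)^4 = 1/8.

0.125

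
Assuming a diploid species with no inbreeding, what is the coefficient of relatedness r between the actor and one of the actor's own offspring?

Each parent–offspring link contributes a factor of 1/2, and independent paths through distinct common ancestors add.
One parent–offspring link: r = (1/2)^1 = 1/2.

0.5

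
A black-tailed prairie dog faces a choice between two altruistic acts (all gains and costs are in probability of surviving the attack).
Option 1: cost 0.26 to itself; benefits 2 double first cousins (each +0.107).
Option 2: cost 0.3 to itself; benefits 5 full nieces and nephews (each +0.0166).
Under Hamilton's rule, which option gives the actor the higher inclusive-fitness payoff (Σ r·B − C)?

Option 1: r to a double first cousin = 0.25.
Option 1: Σ r·B − C = (2·0.25·0.107) − 0.26 = -0.2065.
Option 2: r to a full niece or nephew = 0.25.
Option 2: Σ r·B − C = (5·0.25·0.0166) − 0.3 = -0.27925.
Option 1 has the higher net inclusive-fitness payoff.

Option 1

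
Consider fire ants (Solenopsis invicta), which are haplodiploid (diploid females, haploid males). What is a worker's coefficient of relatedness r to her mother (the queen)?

One meiotic link between diploid queen and diploid daughter: r = 1/2.

0.5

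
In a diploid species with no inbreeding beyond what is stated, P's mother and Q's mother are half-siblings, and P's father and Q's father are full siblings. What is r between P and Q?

0.1875

Wright's path rule: contributions from independent ancestry routes add.
P and Q are related in two ways: half first cousins through their mothers (r = 1/16) and first cousins through their fathers (r = 1/8).
r = 1/16 + 1/8 = 0.1875.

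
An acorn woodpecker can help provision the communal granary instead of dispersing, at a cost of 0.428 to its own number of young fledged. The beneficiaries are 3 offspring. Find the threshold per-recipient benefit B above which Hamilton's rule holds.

0.2853

r to an offspring = 1/2 (one parent–offspring link: r = (1/2)^1 = 1/2).
Hamilton's rule with n recipients of equal r: n·r·B > C, so B > C/(n·r) = 0.428/(3·0.5) = 0.2853.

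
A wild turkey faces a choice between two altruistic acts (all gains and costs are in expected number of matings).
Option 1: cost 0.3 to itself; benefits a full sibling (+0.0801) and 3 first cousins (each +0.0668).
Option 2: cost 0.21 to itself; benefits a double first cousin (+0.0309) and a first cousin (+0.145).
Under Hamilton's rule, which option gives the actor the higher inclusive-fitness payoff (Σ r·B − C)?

Option 2

Option 1: r to a full sibling = 0.5.
Option 1: r to a first cousin = 0.125.
Option 1: Σ r·B − C = (1·0.5·0.0801 + 3·0.125·0.0668) − 0.3 = -0.2349.
Option 2: r to a double first cousin = 0.25.
Option 2: r to a first cousin = 0.125.
Option 2: Σ r·B − C = (1·0.25·0.0309 + 1·0.125·0.145) − 0.21 = -0.18415.
Option 2 has the higher net inclusive-fitness payoff.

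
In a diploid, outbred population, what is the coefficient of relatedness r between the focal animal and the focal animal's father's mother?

Each parent–offspring link contributes a factor of 1/2, and independent paths through distinct common ancestors add.
Two parent–offspring links: r = (1/2)^2 = 1/4.

0.25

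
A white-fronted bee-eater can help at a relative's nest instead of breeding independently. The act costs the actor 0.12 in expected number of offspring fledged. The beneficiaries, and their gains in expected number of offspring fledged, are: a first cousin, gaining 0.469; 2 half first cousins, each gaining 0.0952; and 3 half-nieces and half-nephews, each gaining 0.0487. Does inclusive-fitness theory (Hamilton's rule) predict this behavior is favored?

No

Hamilton's rule: the trait is favored when the sum of r·B over every recipient exceeds the actor's cost C.
r to a first cousin = 0.125 (first cousins share one grandparent pair — two paths of length 4: r = 2·(1/2)^4 = 1/8).
r to a half first cousin = 0.0625 (half first cousins share one grandparent — one path of length 4: r = (1/2)^4 = 1/16).
r to a half-niece or half-nephew = 0.125 (half-aunt/uncle↔niece/nephew: one path of length 3: r = (1/2)^3 = 1/8).
Summing one r·B term per recipient: 1·0.125·0.469 + 2·0.0625·0.0952 + 3·0.125·0.0487 = 0.0887875.
0.0887875 < 0.12: the indirect benefit is less than the cost.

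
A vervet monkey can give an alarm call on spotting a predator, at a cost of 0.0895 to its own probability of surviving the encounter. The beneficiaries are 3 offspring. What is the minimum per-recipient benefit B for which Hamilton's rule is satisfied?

0.0597

r to an offspring = 0.5 (one parent–offspring link: r = (1/2)^1 = 1/2).
Hamilton's rule with n recipients of equal r: n·r·B > C, so B > C/(n·r) = 0.0895/(3·0.5) = 0.0597.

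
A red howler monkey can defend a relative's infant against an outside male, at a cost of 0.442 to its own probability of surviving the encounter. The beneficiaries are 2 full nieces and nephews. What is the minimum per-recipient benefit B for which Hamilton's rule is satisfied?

0.884

r to a full niece or nephew = 0.25 (full aunt/uncle↔niece/nephew: two paths of length 3 through the shared grandparent pair: r = 2·(1/2)^3 = 1/4).
Hamilton's rule with n recipients of equal r: n·r·B > C, so B > C/(n·r) = 0.442/(2·0.25) = 0.884.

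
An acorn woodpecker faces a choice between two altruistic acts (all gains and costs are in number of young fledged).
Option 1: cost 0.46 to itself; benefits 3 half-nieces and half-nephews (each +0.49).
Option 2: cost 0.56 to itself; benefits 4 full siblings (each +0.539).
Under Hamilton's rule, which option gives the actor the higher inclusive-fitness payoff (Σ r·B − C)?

Option 2

Option 1: r to a half-niece or half-nephew = 0.125.
Option 1: Σ r·B − C = (3·0.125·0.49) − 0.46 = -0.27625.
Option 2: r to a full sibling = 0.5.
Option 2: Σ r·B − C = (4·0.5·0.539) − 0.56 = 0.518.
Option 2 has the higher net inclusive-fitness payoff.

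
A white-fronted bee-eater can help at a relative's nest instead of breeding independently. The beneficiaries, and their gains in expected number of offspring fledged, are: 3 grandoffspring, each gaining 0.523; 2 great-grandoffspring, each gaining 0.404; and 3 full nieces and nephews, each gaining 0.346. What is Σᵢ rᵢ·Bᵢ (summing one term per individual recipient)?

r to a grandoffspring = 0.25 (two parent–offspring links: r = (1/2)^2 = 1/4).
r to a great-grandoffspring = 1/8 (three parent–offspring links: r = (1/2)^3 = 1/8).
r to a full niece or nephew = 0.25 (full aunt/uncle↔niece/nephew: two paths of length 3 through the shared grandparent pair: r = 2·(1/2)^3 = 1/4).
Summing one r·B term per recipient: 3·0.25·0.523 + 2·0.125·0.404 + 3·0.25·0.346 = 0.75275.

0.75275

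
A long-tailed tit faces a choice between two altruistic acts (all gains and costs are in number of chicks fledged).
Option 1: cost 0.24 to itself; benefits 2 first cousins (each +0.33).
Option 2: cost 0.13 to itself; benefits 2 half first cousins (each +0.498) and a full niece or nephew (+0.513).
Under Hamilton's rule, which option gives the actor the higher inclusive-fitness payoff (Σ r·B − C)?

Option 2

Option 1: r to a first cousin = 0.125.
Option 1: Σ r·B − C = (2·0.125·0.33) − 0.24 = -0.1575.
Option 2: r to a half first cousin = 0.0625.
Option 2: r to a full niece or nephew = 0.25.
Option 2: Σ r·B − C = (2·0.0625·0.498 + 1·0.25·0.513) − 0.13 = 0.0605.
Option 2 has the higher net inclusive-fitness payoff.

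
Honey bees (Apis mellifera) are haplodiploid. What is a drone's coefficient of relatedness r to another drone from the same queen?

0.5

Haploid brothers each carry a random half of the queen's diploid genome, so on average they share half: r = 1/2.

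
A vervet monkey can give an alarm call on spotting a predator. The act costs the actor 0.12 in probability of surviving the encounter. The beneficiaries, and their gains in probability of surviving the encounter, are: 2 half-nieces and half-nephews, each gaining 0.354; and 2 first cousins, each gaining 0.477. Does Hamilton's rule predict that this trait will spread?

Hamilton's rule: the trait is favored when the sum of r·B over every recipient exceeds the actor's cost C.
r to a half-niece or half-nephew = 0.125 (half-aunt/uncle↔niece/nephew: one path of length 3: r = (1/2)^3 = 1/8).
r to a first cousin = 1/8 (first cousins share one grandparent pair — two paths of length 4: r = 2·(1/2)^4 = 1/8).
Summing one r·B term per recipient: 2·0.125·0.354 + 2·0.125·0.477 = 0.20775.
0.20775 > 0.12: the indirect benefit exceeds the cost.

Yes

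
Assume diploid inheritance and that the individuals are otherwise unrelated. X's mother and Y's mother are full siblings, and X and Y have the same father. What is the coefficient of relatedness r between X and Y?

With two independent routes of shared ancestry, r is the sum of the two contributions.
X and Y are related in two ways: first cousins through their mothers (r = 1/8) and half-sibs through their shared father (r = 1/4).
r = 1/8 + 1/4 = 0.375.

0.375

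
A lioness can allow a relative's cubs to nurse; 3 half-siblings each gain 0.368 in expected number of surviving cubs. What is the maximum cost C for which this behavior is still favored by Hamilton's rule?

0.276

r to a half-sibling = 1/4 (half-sibs share one parent — one path of length 2: r = (1/2)^2 = 1/4).
Hamilton's rule: n·r·B > C, so the trait is favored while C < n·r·B = 3·0.25·0.368 = 0.276.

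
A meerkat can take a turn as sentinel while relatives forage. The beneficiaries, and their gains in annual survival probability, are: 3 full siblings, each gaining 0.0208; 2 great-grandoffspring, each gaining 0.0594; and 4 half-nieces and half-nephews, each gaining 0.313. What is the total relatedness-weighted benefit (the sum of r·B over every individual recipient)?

0.20255

r to a full sibling = 0.5 (full sibs share both parents — two paths of length 2: r = 2·(1/2)^2 = 1/2).
r to a great-grandoffspring = 1/8 (three parent–offspring links: r = (1/2)^3 = 1/8).
r to a half-niece or half-nephew = 0.125 (half-aunt/uncle↔niece/nephew: one path of length 3: r = (1/2)^3 = 1/8).
Summing one r·B term per recipient: 3·0.5·0.0208 + 2·0.125·0.0594 + 4·0.125·0.313 = 0.20255.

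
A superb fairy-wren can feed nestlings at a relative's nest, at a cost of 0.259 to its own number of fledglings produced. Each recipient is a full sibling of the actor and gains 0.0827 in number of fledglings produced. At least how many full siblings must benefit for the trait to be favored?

7

r to a full sibling = 1/2 (full sibs share both parents — two paths of length 2: r = 2·(1/2)^2 = 1/2).
Hamilton's rule: n·r·B > C  ⇒  n > C/(r·B) = 0.259/(0.5·0.0827) = 6.264.
The smallest integer exceeding 6.264 is 7.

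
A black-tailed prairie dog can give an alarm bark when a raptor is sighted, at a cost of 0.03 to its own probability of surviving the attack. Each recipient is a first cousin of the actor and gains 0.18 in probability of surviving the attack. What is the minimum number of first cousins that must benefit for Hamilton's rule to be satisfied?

2

r to a first cousin = 0.125 (first cousins share one grandparent pair — two paths of length 4: r = 2·(1/2)^4 = 1/8).
Hamilton's rule: n·r·B > C  ⇒  n > C/(r·B) = 0.03/(0.125·0.18) = 1.333.
The smallest integer exceeding 1.333 is 2.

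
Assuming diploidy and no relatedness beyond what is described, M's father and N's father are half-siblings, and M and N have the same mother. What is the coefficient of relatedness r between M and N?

Relatedness sums over independent paths through distinct common ancestors.
M and N are related in two ways: half first cousins through their fathers (r = 1/16) and half-sibs through their shared mother (r = 1/4).
r = 1/16 + 1/4 = 0.3125.

0.3125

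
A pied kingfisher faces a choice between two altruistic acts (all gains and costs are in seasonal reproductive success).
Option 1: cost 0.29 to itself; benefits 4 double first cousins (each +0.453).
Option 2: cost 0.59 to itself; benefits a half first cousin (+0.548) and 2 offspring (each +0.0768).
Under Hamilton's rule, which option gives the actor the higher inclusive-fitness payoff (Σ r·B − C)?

Option 1

Option 1: r to a double first cousin = 0.25.
Option 1: Σ r·B − C = (4·0.25·0.453) − 0.29 = 0.163.
Option 2: r to a half first cousin = 0.0625.
Option 2: r to an offspring = 0.5.
Option 2: Σ r·B − C = (1·0.0625·0.548 + 2·0.5·0.0768) − 0.59 = -0.47895.
Option 1 has the higher net inclusive-fitness payoff.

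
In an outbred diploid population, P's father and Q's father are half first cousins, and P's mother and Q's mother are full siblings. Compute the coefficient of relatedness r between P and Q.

0.140625

Relatedness sums over independent paths through distinct common ancestors.
P and Q are related in two ways: half second cousins through their fathers (r = 1/64) and first cousins through their mothers (r = 1/8).
r = 1/64 + 1/8 = 0.140625.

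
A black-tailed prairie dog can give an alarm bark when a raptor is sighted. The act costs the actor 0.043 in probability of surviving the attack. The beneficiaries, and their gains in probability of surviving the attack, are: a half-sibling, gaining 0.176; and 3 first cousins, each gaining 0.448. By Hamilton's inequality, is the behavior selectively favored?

Yes

Hamilton's rule: the trait is favored when the sum of r·B over every recipient exceeds the actor's cost C.
r to a half-sibling = 1/4 (half-sibs share one parent — one path of length 2: r = (1/2)^2 = 1/4).
r to a first cousin = 0.125 (first cousins share one grandparent pair — two paths of length 4: r = 2·(1/2)^4 = 1/8).
Summing one r·B term per recipient: 1·0.25·0.176 + 3·0.125·0.448 = 0.212.
0.212 > 0.043: the indirect benefit exceeds the cost.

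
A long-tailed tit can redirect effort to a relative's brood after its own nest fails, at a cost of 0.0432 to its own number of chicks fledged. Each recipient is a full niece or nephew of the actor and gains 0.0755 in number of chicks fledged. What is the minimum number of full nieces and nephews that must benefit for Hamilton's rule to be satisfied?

r to a full niece or nephew = 1/4 (full aunt/uncle↔niece/nephew: two paths of length 3 through the shared grandparent pair: r = 2·(1/2)^3 = 1/4).
Hamilton's rule: n·r·B > C  ⇒  n > C/(r·B) = 0.0432/(0.25·0.0755) = 2.289.
The smallest integer exceeding 2.289 is 3.

3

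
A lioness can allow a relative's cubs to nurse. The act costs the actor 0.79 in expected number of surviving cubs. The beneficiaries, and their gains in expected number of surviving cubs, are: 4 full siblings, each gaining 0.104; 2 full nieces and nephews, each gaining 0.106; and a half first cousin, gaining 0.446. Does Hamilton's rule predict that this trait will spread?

No

Hamilton's rule: the trait is favored when the sum of r·B over every recipient exceeds the actor's cost C.
r to a full sibling = 1/2 (full sibs share both parents — two paths of length 2: r = 2·(1/2)^2 = 1/2).
r to a full niece or nephew = 0.25 (full aunt/uncle↔niece/nephew: two paths of length 3 through the shared grandparent pair: r = 2·(1/2)^3 = 1/4).
r to a half first cousin = 0.0625 (half first cousins share one grandparent — one path of length 4: r = (1/2)^4 = 1/16).
Summing one r·B term per recipient: 4·0.5·0.104 + 2·0.25·0.106 + 1·0.0625·0.446 = 0.288875.
0.288875 < 0.79: the indirect benefit is less than the cost.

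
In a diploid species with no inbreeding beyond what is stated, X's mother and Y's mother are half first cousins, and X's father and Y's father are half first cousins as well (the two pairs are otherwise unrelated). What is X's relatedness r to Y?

With two independent routes of shared ancestry, r is the sum of the two contributions.
X and Y are related in two ways: half second cousins through their mothers (r = 1/64) and half second cousins through their fathers (r = 1/64).
r = 1/64 + 1/64 = 0.03125.

0.03125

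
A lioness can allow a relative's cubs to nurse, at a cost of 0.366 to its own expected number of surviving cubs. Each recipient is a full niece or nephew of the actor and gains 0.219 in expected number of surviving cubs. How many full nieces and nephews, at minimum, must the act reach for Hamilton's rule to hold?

r to a full niece or nephew = 0.25 (full aunt/uncle↔niece/nephew: two paths of length 3 through the shared grandparent pair: r = 2·(1/2)^3 = 1/4).
Hamilton's rule: n·r·B > C  ⇒  n > C/(r·B) = 0.366/(0.25·0.219) = 6.685.
The smallest integer exceeding 6.685 is 7.

7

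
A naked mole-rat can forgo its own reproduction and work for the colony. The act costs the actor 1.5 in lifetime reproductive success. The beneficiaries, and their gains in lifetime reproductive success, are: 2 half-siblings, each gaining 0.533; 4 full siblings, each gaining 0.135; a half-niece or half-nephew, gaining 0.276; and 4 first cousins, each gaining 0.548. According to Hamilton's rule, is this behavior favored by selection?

Hamilton's rule: the trait is favored when the sum of r·B over every recipient exceeds the actor's cost C.
r to a half-sibling = 1/4 (half-sibs share one parent — one path of length 2: r = (1/2)^2 = 1/4).
r to a full sibling = 1/2 (full sibs share both parents — two paths of length 2: r = 2·(1/2)^2 = 1/2).
r to a half-niece or half-nephew = 0.125 (half-aunt/uncle↔niece/nephew: one path of length 3: r = (1/2)^3 = 1/8).
r to a first cousin = 1/8 (first cousins share one grandparent pair — two paths of length 4: r = 2·(1/2)^4 = 1/8).
Summing one r·B term per recipient: 2·0.25·0.533 + 4·0.5·0.135 + 1·0.125·0.276 + 4·0.125·0.548 = 0.845.
0.845 < 1.5: the indirect benefit is less than the cost.

No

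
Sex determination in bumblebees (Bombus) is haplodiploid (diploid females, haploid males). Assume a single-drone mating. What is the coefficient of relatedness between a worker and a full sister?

Haplodiploid full sisters inherit their father's entire haploid genome identically (contributing 1/2) and on average half of their mother's contribution (1/2 · 1/2 = 1/4); r = 1/2 + 1/4 = 3/4.

0.75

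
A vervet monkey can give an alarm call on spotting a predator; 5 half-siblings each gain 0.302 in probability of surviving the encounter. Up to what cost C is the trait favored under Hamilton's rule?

r to a half-sibling = 0.25 (half-sibs share one parent — one path of length 2: r = (1/2)^2 = 1/4).
Hamilton's rule: n·r·B > C, so the trait is favored while C < n·r·B = 5·0.25·0.302 = 0.3775.

0.3775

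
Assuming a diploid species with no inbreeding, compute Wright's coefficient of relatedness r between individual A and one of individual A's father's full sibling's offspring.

Each parent–offspring link contributes a factor of 1/2, and independent paths through distinct common ancestors add.
First cousins share one grandparent pair — two paths of length 4: r = 2·(1/2)^4 = 1/8.

0.125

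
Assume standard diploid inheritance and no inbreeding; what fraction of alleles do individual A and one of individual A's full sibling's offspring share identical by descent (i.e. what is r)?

0.25

Each parent–offspring link contributes a factor of 1/2, and independent paths through distinct common ancestors add.
Full aunt/uncle↔niece/nephew: two paths of length 3 through the shared grandparent pair: r = 2·(1/2)^3 = 1/4.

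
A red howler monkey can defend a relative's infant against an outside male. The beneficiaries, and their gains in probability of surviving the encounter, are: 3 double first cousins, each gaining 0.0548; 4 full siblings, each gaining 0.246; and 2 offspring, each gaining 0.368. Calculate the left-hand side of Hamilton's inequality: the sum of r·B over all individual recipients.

0.9011

r to a double first cousin = 0.25 (double first cousins share both grandparent pairs — four paths of length 4: r = 4·(1/2)^4 = 1/4).
r to a full sibling = 0.5 (full sibs share both parents — two paths of length 2: r = 2·(1/2)^2 = 1/2).
r to an offspring = 0.5 (one parent–offspring link: r = (1/2)^1 = 1/2).
Summing one r·B term per recipient: 3·0.25·0.0548 + 4·0.5·0.246 + 2·0.5·0.368 = 0.9011.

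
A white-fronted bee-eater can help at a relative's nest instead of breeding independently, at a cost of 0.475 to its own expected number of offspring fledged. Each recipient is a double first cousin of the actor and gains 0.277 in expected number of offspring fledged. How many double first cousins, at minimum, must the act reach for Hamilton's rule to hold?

7

r to a double first cousin = 0.25 (double first cousins share both grandparent pairs — four paths of length 4: r = 4·(1/2)^4 = 1/4).
Hamilton's rule: n·r·B > C  ⇒  n > C/(r·B) = 0.475/(0.25·0.277) = 6.859.
The smallest integer exceeding 6.859 is 7.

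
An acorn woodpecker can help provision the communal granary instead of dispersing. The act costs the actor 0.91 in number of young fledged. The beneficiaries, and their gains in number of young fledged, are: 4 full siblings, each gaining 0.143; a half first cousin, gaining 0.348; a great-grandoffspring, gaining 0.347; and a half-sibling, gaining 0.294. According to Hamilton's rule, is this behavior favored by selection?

No

Hamilton's rule: the trait is favored when the sum of r·B over every recipient exceeds the actor's cost C.
r to a full sibling = 1/2 (full sibs share both parents — two paths of length 2: r = 2·(1/2)^2 = 1/2).
r to a half first cousin = 0.0625 (half first cousins share one grandparent — one path of length 4: r = (1/2)^4 = 1/16).
r to a great-grandoffspring = 1/8 (three parent–offspring links: r = (1/2)^3 = 1/8).
r to a half-sibling = 0.25 (half-sibs share one parent — one path of length 2: r = (1/2)^2 = 1/4).
Summing one r·B term per recipient: 4·0.5·0.143 + 1·0.0625·0.348 + 1·0.125·0.347 + 1·0.25·0.294 = 0.424625.
0.424625 < 0.91: the indirect benefit is less than the cost.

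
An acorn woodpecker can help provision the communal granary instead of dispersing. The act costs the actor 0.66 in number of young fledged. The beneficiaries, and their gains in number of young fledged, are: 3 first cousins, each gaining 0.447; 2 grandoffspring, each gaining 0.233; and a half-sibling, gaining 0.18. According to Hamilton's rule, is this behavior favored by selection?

Hamilton's rule: the trait is favored when the sum of r·B over every recipient exceeds the actor's cost C.
r to a first cousin = 0.125 (first cousins share one grandparent pair — two paths of length 4: r = 2·(1/2)^4 = 1/8).
r to a grandoffspring = 0.25 (two parent–offspring links: r = (1/2)^2 = 1/4).
r to a half-sibling = 1/4 (half-sibs share one parent — one path of length 2: r = (1/2)^2 = 1/4).
Summing one r·B term per recipient: 3·0.125·0.447 + 2·0.25·0.233 + 1·0.25·0.18 = 0.329125.
0.329125 < 0.66: the indirect benefit is less than the cost.

No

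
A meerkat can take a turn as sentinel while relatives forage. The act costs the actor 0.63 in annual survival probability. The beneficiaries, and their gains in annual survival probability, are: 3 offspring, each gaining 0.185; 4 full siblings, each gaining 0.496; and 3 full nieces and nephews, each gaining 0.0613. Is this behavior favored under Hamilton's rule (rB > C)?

Yes

Hamilton's rule: the trait is favored when the sum of r·B over every recipient exceeds the actor's cost C.
r to an offspring = 1/2 (one parent–offspring link: r = (1/2)^1 = 1/2).
r to a full sibling = 0.5 (full sibs share both parents — two paths of length 2: r = 2·(1/2)^2 = 1/2).
r to a full niece or nephew = 0.25 (full aunt/uncle↔niece/nephew: two paths of length 3 through the shared grandparent pair: r = 2·(1/2)^3 = 1/4).
Summing one r·B term per recipient: 3·0.5·0.185 + 4·0.5·0.496 + 3·0.25·0.0613 = 1.315475.
1.315475 > 0.63: the indirect benefit exceeds the cost.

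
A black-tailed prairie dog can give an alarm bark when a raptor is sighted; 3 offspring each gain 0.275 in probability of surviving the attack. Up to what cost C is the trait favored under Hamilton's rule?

r to an offspring = 0.5 (one parent–offspring link: r = (1/2)^1 = 1/2).
Hamilton's rule: n·r·B > C, so the trait is favored while C < n·r·B = 3·0.5·0.275 = 0.4125.

0.4125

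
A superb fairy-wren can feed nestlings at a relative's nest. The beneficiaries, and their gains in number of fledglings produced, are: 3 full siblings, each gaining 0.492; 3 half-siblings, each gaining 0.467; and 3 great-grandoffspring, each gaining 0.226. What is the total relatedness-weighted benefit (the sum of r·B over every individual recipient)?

r to a full sibling = 0.5 (full sibs share both parents — two paths of length 2: r = 2·(1/2)^2 = 1/2).
r to a half-sibling = 0.25 (half-sibs share one parent — one path of length 2: r = (1/2)^2 = 1/4).
r to a great-grandoffspring = 1/8 (three parent–offspring links: r = (1/2)^3 = 1/8).
Summing one r·B term per recipient: 3·0.5·0.492 + 3·0.25·0.467 + 3·0.125·0.226 = 1.173.

1.173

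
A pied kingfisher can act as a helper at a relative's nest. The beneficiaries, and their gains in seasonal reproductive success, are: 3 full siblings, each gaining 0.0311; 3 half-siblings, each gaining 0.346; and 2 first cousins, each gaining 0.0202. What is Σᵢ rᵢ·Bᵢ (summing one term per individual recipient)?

r to a full sibling = 1/2 (full sibs share both parents — two paths of length 2: r = 2·(1/2)^2 = 1/2).
r to a half-sibling = 1/4 (half-sibs share one parent — one path of length 2: r = (1/2)^2 = 1/4).
r to a first cousin = 0.125 (first cousins share one grandparent pair — two paths of length 4: r = 2·(1/2)^4 = 1/8).
Summing one r·B term per recipient: 3·0.5·0.0311 + 3·0.25·0.346 + 2·0.125·0.0202 = 0.3112.

0.3112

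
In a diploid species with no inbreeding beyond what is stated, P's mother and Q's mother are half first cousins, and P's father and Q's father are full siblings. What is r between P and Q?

Wright's path rule: contributions from independent ancestry routes add.
P and Q are related in two ways: half second cousins through their mothers (r = 1/64) and first cousins through their fathers (r = 1/8).
r = 1/64 + 1/8 = 9/64 = 0.140625.

0.140625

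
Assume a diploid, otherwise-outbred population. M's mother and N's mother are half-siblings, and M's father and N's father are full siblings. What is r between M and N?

0.1875

With two independent routes of shared ancestry, r is the sum of the two contributions.
M and N are related in two ways: half first cousins through their mothers (r = 1/16) and first cousins through their fathers (r = 1/8).
r = 1/16 + 1/8 = 3/16 = 0.1875.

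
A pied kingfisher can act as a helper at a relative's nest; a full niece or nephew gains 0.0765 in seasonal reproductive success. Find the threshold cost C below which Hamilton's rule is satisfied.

r to a full niece or nephew = 1/4 (full aunt/uncle↔niece/nephew: two paths of length 3 through the shared grandparent pair: r = 2·(1/2)^3 = 1/4).
Hamilton's rule: n·r·B > C, so the trait is favored while C < n·r·B = 1·0.25·0.0765 = 0.019125.

0.019125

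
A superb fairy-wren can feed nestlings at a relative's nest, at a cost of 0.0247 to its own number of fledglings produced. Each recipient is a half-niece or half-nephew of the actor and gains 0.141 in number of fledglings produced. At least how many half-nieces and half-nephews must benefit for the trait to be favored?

r to a half-niece or half-nephew = 0.125 (half-aunt/uncle↔niece/nephew: one path of length 3: r = (1/2)^3 = 1/8).
Hamilton's rule: n·r·B > C  ⇒  n > C/(r·B) = 0.0247/(0.125·0.141) = 1.401.
The smallest integer exceeding 1.401 is 2.

2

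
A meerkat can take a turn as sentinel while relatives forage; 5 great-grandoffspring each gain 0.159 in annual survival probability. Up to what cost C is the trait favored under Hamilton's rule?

r to a great-grandoffspring = 1/8 (three parent–offspring links: r = (1/2)^3 = 1/8).
Hamilton's rule: n·r·B > C, so the trait is favored while C < n·r·B = 5·0.125·0.159 = 0.099375.

0.099375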